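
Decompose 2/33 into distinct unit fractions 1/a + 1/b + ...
1/17 + 1/561

Greedy algorithm:
2/33: ceiling(33/2) = 17, use 1/17
1/561: ceiling(561/1) = 561, use 1/561
Result: 2/33 = 1/17 + 1/561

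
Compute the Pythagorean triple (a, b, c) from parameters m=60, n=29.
(2759, 3480, 4441)

Euclid's formula: a = m² - n², b = 2mn, c = m² + n²
m = 60, n = 29
a = 60² - 29² = 3600 - 841 = 2759
b = 2 × 60 × 29 = 3480
c = 60² + 29² = 3600 + 841 = 4441
Verification: 2759² + 3480² = 7612081 + 12110400 = 19722481 = 4441² ✓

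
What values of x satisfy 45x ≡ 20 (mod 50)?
x ≡ 6 (mod 10)

gcd(45, 50) = 5, which divides 20, so solutions exist.
Divide through by 5: 9x ≡ 4 (mod 10).
Find 9^(-1) mod 10 by the extended Euclidean algorithm:
10 = 1 × 9 + 1  ⟹  1 = (1)·10 + (-1)·9
So (-1)·9 ≡ 1 (mod 10), i.e. 9^(-1) ≡ -1 ≡ 9 (mod 10).
x ≡ 9 × 4 = 36 ≡ 6 (mod 10).
Check: 45 × 6 = 270 ≡ 20 (mod 50).
x ≡ 6 (mod 10), giving 5 solutions mod 50.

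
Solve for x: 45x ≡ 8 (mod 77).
x ≡ 19 (mod 77)

gcd(45, 77) = 1, which divides 8, so solutions exist.
Find 45^(-1) mod 77 by the extended Euclidean algorithm:
77 = 1 × 45 + 32  ⟹  32 = (1)·77 + (-1)·45
45 = 1 × 32 + 13  ⟹  13 = (-1)·77 + (2)·45
32 = 2 × 13 + 6  ⟹  6 = (3)·77 + (-5)·45
13 = 2 × 6 + 1  ⟹  1 = (-7)·77 + (12)·45
So (12)·45 ≡ 1 (mod 77), i.e. 45^(-1) ≡ 12 (mod 77).
x ≡ 12 × 8 = 96 ≡ 19 (mod 77).
Check: 45 × 19 = 855 ≡ 8 (mod 77).
Unique solution: x ≡ 19 (mod 77)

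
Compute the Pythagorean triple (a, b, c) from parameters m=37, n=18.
(1045, 1332, 1693)

Euclid's formula: a = m² - n², b = 2mn, c = m² + n²
m = 37, n = 18
a = 37² - 18² = 1369 - 324 = 1045
b = 2 × 37 × 18 = 1332
c = 37² + 18² = 1369 + 324 = 1693
Verification: 1045² + 1332² = 1092025 + 1774224 = 2866249 = 1693² ✓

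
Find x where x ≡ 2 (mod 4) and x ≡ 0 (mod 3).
6

Using Chinese Remainder Theorem:
M = 4 × 3 = 12
M1 = 3, M2 = 4
y1 = 3^(-1) mod 4 = 3
y2 = 4^(-1) mod 3 = 1
x = (2×3×3 + 0×4×1) mod 12 = 6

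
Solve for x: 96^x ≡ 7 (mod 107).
67

Baby-step giant-step with step n = ⌈√107⌉ = 11.
Baby steps 96^j mod 107 (j:value) for j=0..10: 0:1, 1:96, 2:14, 3:60, 4:89, 5:91, 6:69, 7:97, 8:3, 9:74, 10:42.
Giant-step multiplier: 96^(-11) ≡ 96^(106-11) = 96^95 ≡ 22 (mod 107).
Giant steps γ_i = 7·22^i mod 107: γ_0=7, γ_1=47, γ_2=71, γ_3=64, γ_4=17, γ_5=53, γ_6=96 (in table at j=1).
x = i·n + j = 6·11 + 1 = 67.
Check: 96^67 ≡ 7 (mod 107).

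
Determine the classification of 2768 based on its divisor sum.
deficient

Proper divisors of 2768: sum = 1 + 2 + 4 + 8 + 16 + 173 + 346 + 692 + 1384 = 2626
Since 2626 < 2768, 2768 is deficient.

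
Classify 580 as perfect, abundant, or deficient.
abundant

Proper divisors of 580: sum = 1 + 2 + 4 + 5 + 10 + 20 + 29 + 58 + 116 + 145 + 290 = 680
Since 680 > 580, 580 is abundant.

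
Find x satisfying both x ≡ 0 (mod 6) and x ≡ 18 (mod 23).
18

Using Chinese Remainder Theorem:
M = 6 × 23 = 138
M1 = 23, M2 = 6
y1 = 23^(-1) mod 6 = 5
y2 = 6^(-1) mod 23 = 4
x = (0×23×5 + 18×6×4) mod 138 = 18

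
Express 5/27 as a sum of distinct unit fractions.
1/6 + 1/54

Greedy algorithm:
5/27: ceiling(27/5) = 6, use 1/6
1/54: ceiling(54/1) = 54, use 1/54
Result: 5/27 = 1/6 + 1/54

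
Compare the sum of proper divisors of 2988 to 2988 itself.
abundant

Proper divisors of 2988: sum = 1 + 2 + 3 + 4 + 6 + 9 + 12 + 18 + ... + 498 + 747 + 996 + 1494 (17 divisors) = 4656
Since 4656 > 2988, 2988 is abundant.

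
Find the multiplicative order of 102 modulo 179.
178

179 is prime, so ord(102) divides φ(179) = 178.
Divisors of 178: 1, 2, 89, 178.
Repeated squaring: 102^1 ≡ 102, 102^2 ≡ 22, 102^4 ≡ 126, 102^8 ≡ 124, 102^16 ≡ 161, 102^32 ≡ 145, 102^64 ≡ 82, 102^128 ≡ 101 (mod 179).
Test 102^d mod 179 for each divisor d in increasing order:
102^1 ≡ 102
102^2 ≡ 22
102^89 = 102^64·102^16·102^8·102^1 ≡ 178
102^178 = 102^128·102^32·102^16·102^2 ≡ 1  ← first divisor giving 1
The order is 178.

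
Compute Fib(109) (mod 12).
5

Matrix identity: Q^n = [[F_(n+1), F_n], [F_n, F_(n-1)]] with Q = [[1,1],[1,0]].
n = 109 = 1101101₂. Square-and-multiply, entries mod 12:
Q^1 = [[1,1],[1,0]]
Q^3 = (Q^1)²·Q = [[3,2],[2,1]]
Q^6 = (Q^3)² = [[1,8],[8,5]]
Q^13 = (Q^6)²·Q = [[5,5],[5,0]]
Q^27 = (Q^13)²·Q = [[3,2],[2,1]]
Q^54 = (Q^27)² = [[1,8],[8,5]]
Q^109 = (Q^54)²·Q = [[5,5],[5,0]]
F_109 mod 12 = Q^109[0][1] = 5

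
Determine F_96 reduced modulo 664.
520

Matrix identity: Q^n = [[F_(n+1), F_n], [F_n, F_(n-1)]] with Q = [[1,1],[1,0]].
n = 96 = 1100000₂. Square-and-multiply, entries mod 664:
Q^1 = [[1,1],[1,0]]
Q^3 = (Q^1)²·Q = [[3,2],[2,1]]
Q^6 = (Q^3)² = [[13,8],[8,5]]
Q^12 = (Q^6)² = [[233,144],[144,89]]
Q^24 = (Q^12)² = [[657,552],[552,105]]
Q^48 = (Q^24)² = [[641,312],[312,329]]
Q^96 = (Q^48)² = [[265,520],[520,409]]
F_96 mod 664 = Q^96[0][1] = 520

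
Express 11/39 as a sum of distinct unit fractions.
1/4 + 1/32 + 1/1248

Greedy algorithm:
11/39: ceiling(39/11) = 4, use 1/4
5/156: ceiling(156/5) = 32, use 1/32
1/1248: ceiling(1248/1) = 1248, use 1/1248
Result: 11/39 = 1/4 + 1/32 + 1/1248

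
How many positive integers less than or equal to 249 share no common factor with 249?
164

249 = 3 × 83
φ(n) = n × ∏(1 - 1/p) for each prime p dividing n
φ(249) = 249 × (1 - 1/3) × (1 - 1/83) = 164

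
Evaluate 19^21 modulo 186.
157

Repeated squaring. Binary of 21 = 10101.
19^1 ≡ 19 (mod 186); 19^2 ≡ 175 (mod 186); 19^4 ≡ 121 (mod 186); 19^8 ≡ 133 (mod 186); 19^16 ≡ 19 (mod 186)
19^21 = 19^1 × 19^4 × 19^16 ≡ 157 (mod 186)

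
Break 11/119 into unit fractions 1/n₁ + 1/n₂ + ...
1/11 + 1/655 + 1/857395

Greedy algorithm:
11/119: ceiling(119/11) = 11, use 1/11
2/1309: ceiling(1309/2) = 655, use 1/655
1/857395: ceiling(857395/1) = 857395, use 1/857395
Result: 11/119 = 1/11 + 1/655 + 1/857395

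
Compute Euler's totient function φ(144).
48

144 = 2^4 × 3^2
φ(n) = n × ∏(1 - 1/p) for each prime p dividing n
φ(144) = 144 × (1 - 1/2) × (1 - 1/3) = 48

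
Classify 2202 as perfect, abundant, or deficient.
abundant

Proper divisors of 2202: sum = 1 + 2 + 3 + 6 + 367 + 734 + 1101 = 2214
Since 2214 > 2202, 2202 is abundant.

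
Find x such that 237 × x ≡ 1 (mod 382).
245

gcd(237, 382) = 1, so the inverse exists.
Extended Euclidean algorithm on (382, 237):
382 = 1 × 237 + 145  ⟹  145 = (1)·382 + (-1)·237
237 = 1 × 145 + 92  ⟹  92 = (-1)·382 + (2)·237
145 = 1 × 92 + 53  ⟹  53 = (2)·382 + (-3)·237
92 = 1 × 53 + 39  ⟹  39 = (-3)·382 + (5)·237
53 = 1 × 39 + 14  ⟹  14 = (5)·382 + (-8)·237
39 = 2 × 14 + 11  ⟹  11 = (-13)·382 + (21)·237
14 = 1 × 11 + 3  ⟹  3 = (18)·382 + (-29)·237
11 = 3 × 3 + 2  ⟹  2 = (-67)·382 + (108)·237
3 = 1 × 2 + 1  ⟹  1 = (85)·382 + (-137)·237
So (-137)·237 ≡ 1 (mod 382), i.e. 237^(-1) ≡ -137 ≡ 245 (mod 382).
Check: 237 × 245 = 58065 ≡ 1 (mod 382)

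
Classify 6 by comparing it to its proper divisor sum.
perfect

Proper divisors of 6: sum = 1 + 2 + 3 = 6
Since 6 = 6, 6 is perfect.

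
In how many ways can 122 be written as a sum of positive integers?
2291320912

p(n) counts ways to write n as a sum of positive integers (order ignored).
Euler's pentagonal recurrence: p(k) = p(k-1) + p(k-2) - p(k-5) - p(k-7) + p(k-12) + p(k-15) - ... (offsets j(3j∓1)/2, signs ++--, p(0)=1, p(<0)=0).
DP table for k = 0..121: p(0)=1, p(1)=1, p(2)=2, p(3)=3, p(4)=5, p(5)=7, p(6)=11, p(7)=15, p(8)=22, p(9)=30, p(10)=42, p(11)=56, p(12)=77, p(13)=101, p(14)=135, p(15)=176, p(16)=231, p(17)=297, p(18)=385, p(19)=490, p(20)=627, p(21)=792, p(22)=1002, p(23)=1255, p(24)=1575, p(25)=1958, p(26)=2436, p(27)=3010, p(28)=3718, p(29)=4565, p(30)=5604, p(31)=6842, p(32)=8349, p(33)=10143, p(34)=12310, p(35)=14883, p(36)=17977, p(37)=21637, p(38)=26015, p(39)=31185, p(40)=37338, p(41)=44583, p(42)=53174, p(43)=63261, p(44)=75175, p(45)=89134, p(46)=105558, p(47)=124754, p(48)=147273, p(49)=173525, p(50)=204226, p(51)=239943, p(52)=281589, p(53)=329931, p(54)=386155, p(55)=451276, p(56)=526823, p(57)=614154, p(58)=715220, p(59)=831820, p(60)=966467, p(61)=1121505, p(62)=1300156, p(63)=1505499, p(64)=1741630, p(65)=2012558, p(66)=2323520, p(67)=2679689, p(68)=3087735, p(69)=3554345, p(70)=4087968, p(71)=4697205, p(72)=5392783, p(73)=6185689, p(74)=7089500, p(75)=8118264, p(76)=9289091, p(77)=10619863, p(78)=12132164, p(79)=13848650, p(80)=15796476, p(81)=18004327, p(82)=20506255, p(83)=23338469, p(84)=26543660, p(85)=30167357, p(86)=34262962, p(87)=38887673, p(88)=44108109, p(89)=49995925, p(90)=56634173, p(91)=64112359, p(92)=72533807, p(93)=82010177, p(94)=92669720, p(95)=104651419, p(96)=118114304, p(97)=133230930, p(98)=150198136, p(99)=169229875, p(100)=190569292, p(101)=214481126, p(102)=241265379, p(103)=271248950, p(104)=304801365, p(105)=342325709, p(106)=384276336, p(107)=431149389, p(108)=483502844, p(109)=541946240, p(110)=607163746, p(111)=679903203, p(112)=761002156, p(113)=851376628, p(114)=952050665, p(115)=1064144451, p(116)=1188908248, p(117)=1327710076, p(118)=1482074143, p(119)=1653668665, p(120)=1844349560, p(121)=2056148051.
Final step: p(122) = p(121) + p(120) - p(117) - p(115) + p(110) + p(107) - p(100) - p(96) + p(87) + p(82) - p(71) - p(65) + p(52) + p(45) - p(30) - p(22) + p(5)
= 2056148051 + 1844349560 - 1327710076 - 1064144451 + 607163746 + 431149389 - 190569292 - 118114304 + 38887673 + 20506255 - 4697205 - 2012558 + 281589 + 89134 - 5604 - 1002 + 7
= 2291320912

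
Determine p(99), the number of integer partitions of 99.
169229875

p(n) counts ways to write n as a sum of positive integers (order ignored).
Euler's pentagonal recurrence: p(k) = p(k-1) + p(k-2) - p(k-5) - p(k-7) + p(k-12) + p(k-15) - ... (offsets j(3j∓1)/2, signs ++--, p(0)=1, p(<0)=0).
DP table for k = 0..98: p(0)=1, p(1)=1, p(2)=2, p(3)=3, p(4)=5, p(5)=7, p(6)=11, p(7)=15, p(8)=22, p(9)=30, p(10)=42, p(11)=56, p(12)=77, p(13)=101, p(14)=135, p(15)=176, p(16)=231, p(17)=297, p(18)=385, p(19)=490, p(20)=627, p(21)=792, p(22)=1002, p(23)=1255, p(24)=1575, p(25)=1958, p(26)=2436, p(27)=3010, p(28)=3718, p(29)=4565, p(30)=5604, p(31)=6842, p(32)=8349, p(33)=10143, p(34)=12310, p(35)=14883, p(36)=17977, p(37)=21637, p(38)=26015, p(39)=31185, p(40)=37338, p(41)=44583, p(42)=53174, p(43)=63261, p(44)=75175, p(45)=89134, p(46)=105558, p(47)=124754, p(48)=147273, p(49)=173525, p(50)=204226, p(51)=239943, p(52)=281589, p(53)=329931, p(54)=386155, p(55)=451276, p(56)=526823, p(57)=614154, p(58)=715220, p(59)=831820, p(60)=966467, p(61)=1121505, p(62)=1300156, p(63)=1505499, p(64)=1741630, p(65)=2012558, p(66)=2323520, p(67)=2679689, p(68)=3087735, p(69)=3554345, p(70)=4087968, p(71)=4697205, p(72)=5392783, p(73)=6185689, p(74)=7089500, p(75)=8118264, p(76)=9289091, p(77)=10619863, p(78)=12132164, p(79)=13848650, p(80)=15796476, p(81)=18004327, p(82)=20506255, p(83)=23338469, p(84)=26543660, p(85)=30167357, p(86)=34262962, p(87)=38887673, p(88)=44108109, p(89)=49995925, p(90)=56634173, p(91)=64112359, p(92)=72533807, p(93)=82010177, p(94)=92669720, p(95)=104651419, p(96)=118114304, p(97)=133230930, p(98)=150198136.
Final step: p(99) = p(98) + p(97) - p(94) - p(92) + p(87) + p(84) - p(77) - p(73) + p(64) + p(59) - p(48) - p(42) + p(29) + p(22) - p(7)
= 150198136 + 133230930 - 92669720 - 72533807 + 38887673 + 26543660 - 10619863 - 6185689 + 1741630 + 831820 - 147273 - 53174 + 4565 + 1002 - 15
= 169229875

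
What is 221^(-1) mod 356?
29

gcd(221, 356) = 1, so the inverse exists.
Extended Euclidean algorithm on (356, 221):
356 = 1 × 221 + 135  ⟹  135 = (1)·356 + (-1)·221
221 = 1 × 135 + 86  ⟹  86 = (-1)·356 + (2)·221
135 = 1 × 86 + 49  ⟹  49 = (2)·356 + (-3)·221
86 = 1 × 49 + 37  ⟹  37 = (-3)·356 + (5)·221
49 = 1 × 37 + 12  ⟹  12 = (5)·356 + (-8)·221
37 = 3 × 12 + 1  ⟹  1 = (-18)·356 + (29)·221
So (29)·221 ≡ 1 (mod 356), i.e. 221^(-1) ≡ 29 (mod 356).
Check: 221 × 29 = 6409 ≡ 1 (mod 356)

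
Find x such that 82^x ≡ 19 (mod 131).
75

Baby-step giant-step with step n = ⌈√131⌉ = 12.
Baby steps 82^j mod 131 (j:value) for j=0..11: 0:1, 1:82, 2:43, 3:120, 4:15, 5:51, 6:121, 7:97, 8:94, 9:110, 10:112, 11:14.
Giant-step multiplier: 82^(-12) ≡ 82^(130-12) = 82^118 ≡ 38 (mod 131).
Giant steps γ_i = 19·38^i mod 131: γ_0=19, γ_1=67, γ_2=57, γ_3=70, γ_4=40, γ_5=79, γ_6=120 (in table at j=3).
x = i·n + j = 6·12 + 3 = 75.
Check: 82^75 ≡ 19 (mod 131).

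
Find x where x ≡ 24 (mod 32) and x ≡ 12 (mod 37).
1048

Using Chinese Remainder Theorem:
M = 32 × 37 = 1184
M1 = 37, M2 = 32
y1 = 37^(-1) mod 32 = 13
y2 = 32^(-1) mod 37 = 22
x = (24×37×13 + 12×32×22) mod 1184 = 1048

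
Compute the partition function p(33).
10143

p(n) counts ways to write n as a sum of positive integers (order ignored).
Euler's pentagonal recurrence: p(k) = p(k-1) + p(k-2) - p(k-5) - p(k-7) + p(k-12) + p(k-15) - ... (offsets j(3j∓1)/2, signs ++--, p(0)=1, p(<0)=0).
DP table for k = 0..32: p(0)=1, p(1)=1, p(2)=2, p(3)=3, p(4)=5, p(5)=7, p(6)=11, p(7)=15, p(8)=22, p(9)=30, p(10)=42, p(11)=56, p(12)=77, p(13)=101, p(14)=135, p(15)=176, p(16)=231, p(17)=297, p(18)=385, p(19)=490, p(20)=627, p(21)=792, p(22)=1002, p(23)=1255, p(24)=1575, p(25)=1958, p(26)=2436, p(27)=3010, p(28)=3718, p(29)=4565, p(30)=5604, p(31)=6842, p(32)=8349.
Final step: p(33) = p(32) + p(31) - p(28) - p(26) + p(21) + p(18) - p(11) - p(7)
= 8349 + 6842 - 3718 - 2436 + 792 + 385 - 56 - 15
= 10143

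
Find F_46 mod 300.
203

Matrix identity: Q^n = [[F_(n+1), F_n], [F_n, F_(n-1)]] with Q = [[1,1],[1,0]].
n = 46 = 101110₂. Square-and-multiply, entries mod 300:
Q^1 = [[1,1],[1,0]]
Q^2 = (Q^1)² = [[2,1],[1,1]]
Q^5 = (Q^2)²·Q = [[8,5],[5,3]]
Q^11 = (Q^5)²·Q = [[144,89],[89,55]]
Q^23 = (Q^11)²·Q = [[168,157],[157,11]]
Q^46 = (Q^23)² = [[73,203],[203,170]]
F_46 mod 300 = Q^46[0][1] = 203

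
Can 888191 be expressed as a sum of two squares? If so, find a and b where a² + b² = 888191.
Not possible

Factorization: 888191 = 23^3 × 73
By Fermat: n is sum of two squares iff every prime p ≡ 3 (mod 4) appears to even power.
Prime(s) ≡ 3 (mod 4) with odd exponent: [(23, 3)]
Therefore 888191 cannot be expressed as a² + b².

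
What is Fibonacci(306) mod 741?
532

Matrix identity: Q^n = [[F_(n+1), F_n], [F_n, F_(n-1)]] with Q = [[1,1],[1,0]].
n = 306 = 100110010₂. Square-and-multiply, entries mod 741:
Q^1 = [[1,1],[1,0]]
Q^2 = (Q^1)² = [[2,1],[1,1]]
Q^4 = (Q^2)² = [[5,3],[3,2]]
Q^9 = (Q^4)²·Q = [[55,34],[34,21]]
Q^19 = (Q^9)²·Q = [[96,476],[476,361]]
Q^38 = (Q^19)² = [[154,419],[419,476]]
Q^76 = (Q^38)² = [[689,174],[174,515]]
Q^153 = (Q^76)²·Q = [[169,376],[376,534]]
Q^306 = (Q^153)² = [[248,532],[532,457]]
F_306 mod 741 = Q^306[0][1] = 532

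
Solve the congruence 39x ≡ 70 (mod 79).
x ≡ 18 (mod 79)

gcd(39, 79) = 1, which divides 70, so solutions exist.
Find 39^(-1) mod 79 by the extended Euclidean algorithm:
79 = 2 × 39 + 1  ⟹  1 = (1)·79 + (-2)·39
So (-2)·39 ≡ 1 (mod 79), i.e. 39^(-1) ≡ -2 ≡ 77 (mod 79).
x ≡ 77 × 70 = 5390 ≡ 18 (mod 79).
Check: 39 × 18 = 702 ≡ 70 (mod 79).
Unique solution: x ≡ 18 (mod 79)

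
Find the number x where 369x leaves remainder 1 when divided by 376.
161

gcd(369, 376) = 1, so the inverse exists.
Extended Euclidean algorithm on (376, 369):
376 = 1 × 369 + 7  ⟹  7 = (1)·376 + (-1)·369
369 = 52 × 7 + 5  ⟹  5 = (-52)·376 + (53)·369
7 = 1 × 5 + 2  ⟹  2 = (53)·376 + (-54)·369
5 = 2 × 2 + 1  ⟹  1 = (-158)·376 + (161)·369
So (161)·369 ≡ 1 (mod 376), i.e. 369^(-1) ≡ 161 (mod 376).
Check: 369 × 161 = 59409 ≡ 1 (mod 376)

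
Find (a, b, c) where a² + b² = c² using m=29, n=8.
(777, 464, 905)

Euclid's formula: a = m² - n², b = 2mn, c = m² + n²
m = 29, n = 8
a = 29² - 8² = 841 - 64 = 777
b = 2 × 29 × 8 = 464
c = 29² + 8² = 841 + 64 = 905
Verification: 777² + 464² = 603729 + 215296 = 819025 = 905² ✓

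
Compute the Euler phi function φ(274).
136

274 = 2 × 137
φ(n) = n × ∏(1 - 1/p) for each prime p dividing n
φ(274) = 274 × (1 - 1/2) × (1 - 1/137) = 136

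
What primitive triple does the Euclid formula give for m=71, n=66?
(685, 9372, 9397)

Euclid's formula: a = m² - n², b = 2mn, c = m² + n²
m = 71, n = 66
a = 71² - 66² = 5041 - 4356 = 685
b = 2 × 71 × 66 = 9372
c = 71² + 66² = 5041 + 4356 = 9397
Verification: 685² + 9372² = 469225 + 87834384 = 88303609 = 9397² ✓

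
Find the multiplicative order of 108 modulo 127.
6

127 is prime, so ord(108) divides φ(127) = 126.
Divisors of 126: 1, 2, 3, 6, 7, 9, 14, 18, 21, 42, 63, 126.
Repeated squaring: 108^1 ≡ 108, 108^2 ≡ 107, 108^4 ≡ 19, 108^8 ≡ 107, 108^16 ≡ 19, 108^32 ≡ 107, 108^64 ≡ 19 (mod 127).
Test 108^d mod 127 for each divisor d in increasing order:
108^1 ≡ 108
108^2 ≡ 107
108^3 = 108^2·108^1 ≡ 126
108^6 = 108^4·108^2 ≡ 1  ← first divisor giving 1
The order is 6.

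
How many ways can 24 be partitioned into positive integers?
1575

p(n) counts ways to write n as a sum of positive integers (order ignored).
Euler's pentagonal recurrence: p(k) = p(k-1) + p(k-2) - p(k-5) - p(k-7) + p(k-12) + p(k-15) - ... (offsets j(3j∓1)/2, signs ++--, p(0)=1, p(<0)=0).
DP table for k = 0..23: p(0)=1, p(1)=1, p(2)=2, p(3)=3, p(4)=5, p(5)=7, p(6)=11, p(7)=15, p(8)=22, p(9)=30, p(10)=42, p(11)=56, p(12)=77, p(13)=101, p(14)=135, p(15)=176, p(16)=231, p(17)=297, p(18)=385, p(19)=490, p(20)=627, p(21)=792, p(22)=1002, p(23)=1255.
Final step: p(24) = p(23) + p(22) - p(19) - p(17) + p(12) + p(9) - p(2)
= 1255 + 1002 - 490 - 297 + 77 + 30 - 2
= 1575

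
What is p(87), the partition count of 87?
38887673

p(n) counts ways to write n as a sum of positive integers (order ignored).
Euler's pentagonal recurrence: p(k) = p(k-1) + p(k-2) - p(k-5) - p(k-7) + p(k-12) + p(k-15) - ... (offsets j(3j∓1)/2, signs ++--, p(0)=1, p(<0)=0).
DP table for k = 0..86: p(0)=1, p(1)=1, p(2)=2, p(3)=3, p(4)=5, p(5)=7, p(6)=11, p(7)=15, p(8)=22, p(9)=30, p(10)=42, p(11)=56, p(12)=77, p(13)=101, p(14)=135, p(15)=176, p(16)=231, p(17)=297, p(18)=385, p(19)=490, p(20)=627, p(21)=792, p(22)=1002, p(23)=1255, p(24)=1575, p(25)=1958, p(26)=2436, p(27)=3010, p(28)=3718, p(29)=4565, p(30)=5604, p(31)=6842, p(32)=8349, p(33)=10143, p(34)=12310, p(35)=14883, p(36)=17977, p(37)=21637, p(38)=26015, p(39)=31185, p(40)=37338, p(41)=44583, p(42)=53174, p(43)=63261, p(44)=75175, p(45)=89134, p(46)=105558, p(47)=124754, p(48)=147273, p(49)=173525, p(50)=204226, p(51)=239943, p(52)=281589, p(53)=329931, p(54)=386155, p(55)=451276, p(56)=526823, p(57)=614154, p(58)=715220, p(59)=831820, p(60)=966467, p(61)=1121505, p(62)=1300156, p(63)=1505499, p(64)=1741630, p(65)=2012558, p(66)=2323520, p(67)=2679689, p(68)=3087735, p(69)=3554345, p(70)=4087968, p(71)=4697205, p(72)=5392783, p(73)=6185689, p(74)=7089500, p(75)=8118264, p(76)=9289091, p(77)=10619863, p(78)=12132164, p(79)=13848650, p(80)=15796476, p(81)=18004327, p(82)=20506255, p(83)=23338469, p(84)=26543660, p(85)=30167357, p(86)=34262962.
Final step: p(87) = p(86) + p(85) - p(82) - p(80) + p(75) + p(72) - p(65) - p(61) + p(52) + p(47) - p(36) - p(30) + p(17) + p(10)
= 34262962 + 30167357 - 20506255 - 15796476 + 8118264 + 5392783 - 2012558 - 1121505 + 281589 + 124754 - 17977 - 5604 + 297 + 42
= 38887673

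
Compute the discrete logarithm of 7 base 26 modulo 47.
36

Baby-step giant-step with step n = ⌈√47⌉ = 7.
Baby steps 26^j mod 47 (j:value) for j=0..6: 0:1, 1:26, 2:18, 3:45, 4:42, 5:11, 6:4.
Giant-step multiplier: 26^(-7) ≡ 26^(46-7) = 26^39 ≡ 33 (mod 47).
Giant steps γ_i = 7·33^i mod 47: γ_0=7, γ_1=43, γ_2=9, γ_3=15, γ_4=25, γ_5=26 (in table at j=1).
x = i·n + j = 5·7 + 1 = 36.
Check: 26^36 ≡ 7 (mod 47).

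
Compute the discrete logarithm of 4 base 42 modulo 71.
64

Baby-step giant-step with step n = ⌈√71⌉ = 9.
Baby steps 42^j mod 71 (j:value) for j=0..8: 0:1, 1:42, 2:60, 3:35, 4:50, 5:41, 6:18, 7:46, 8:15.
Giant-step multiplier: 42^(-9) ≡ 42^(70-9) = 42^61 ≡ 63 (mod 71).
Giant steps γ_i = 4·63^i mod 71: γ_0=4, γ_1=39, γ_2=43, γ_3=11, γ_4=54, γ_5=65, γ_6=48, γ_7=42 (in table at j=1).
x = i·n + j = 7·9 + 1 = 64.
Check: 42^64 ≡ 4 (mod 71).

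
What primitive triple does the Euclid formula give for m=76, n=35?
(4551, 5320, 7001)

Euclid's formula: a = m² - n², b = 2mn, c = m² + n²
m = 76, n = 35
a = 76² - 35² = 5776 - 1225 = 4551
b = 2 × 76 × 35 = 5320
c = 76² + 35² = 5776 + 1225 = 7001
Verification: 4551² + 5320² = 20711601 + 28302400 = 49014001 = 7001² ✓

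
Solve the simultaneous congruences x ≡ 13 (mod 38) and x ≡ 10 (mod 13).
127

Using Chinese Remainder Theorem:
M = 38 × 13 = 494
M1 = 13, M2 = 38
y1 = 13^(-1) mod 38 = 3
y2 = 38^(-1) mod 13 = 12
x = (13×13×3 + 10×38×12) mod 494 = 127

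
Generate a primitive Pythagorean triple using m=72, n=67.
(695, 9648, 9673)

Euclid's formula: a = m² - n², b = 2mn, c = m² + n²
m = 72, n = 67
a = 72² - 67² = 5184 - 4489 = 695
b = 2 × 72 × 67 = 9648
c = 72² + 67² = 5184 + 4489 = 9673
Verification: 695² + 9648² = 483025 + 93083904 = 93566929 = 9673² ✓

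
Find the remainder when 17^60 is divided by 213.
1

Repeated squaring. Binary of 60 = 111100.
17^1 ≡ 17 (mod 213); 17^2 ≡ 76 (mod 213); 17^4 ≡ 25 (mod 213); 17^8 ≡ 199 (mod 213); 17^16 ≡ 196 (mod 213); 17^32 ≡ 76 (mod 213)
17^60 = 17^4 × 17^8 × 17^16 × 17^32 ≡ 1 (mod 213)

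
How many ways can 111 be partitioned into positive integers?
679903203

p(n) counts ways to write n as a sum of positive integers (order ignored).
Euler's pentagonal recurrence: p(k) = p(k-1) + p(k-2) - p(k-5) - p(k-7) + p(k-12) + p(k-15) - ... (offsets j(3j∓1)/2, signs ++--, p(0)=1, p(<0)=0).
DP table for k = 0..110: p(0)=1, p(1)=1, p(2)=2, p(3)=3, p(4)=5, p(5)=7, p(6)=11, p(7)=15, p(8)=22, p(9)=30, p(10)=42, p(11)=56, p(12)=77, p(13)=101, p(14)=135, p(15)=176, p(16)=231, p(17)=297, p(18)=385, p(19)=490, p(20)=627, p(21)=792, p(22)=1002, p(23)=1255, p(24)=1575, p(25)=1958, p(26)=2436, p(27)=3010, p(28)=3718, p(29)=4565, p(30)=5604, p(31)=6842, p(32)=8349, p(33)=10143, p(34)=12310, p(35)=14883, p(36)=17977, p(37)=21637, p(38)=26015, p(39)=31185, p(40)=37338, p(41)=44583, p(42)=53174, p(43)=63261, p(44)=75175, p(45)=89134, p(46)=105558, p(47)=124754, p(48)=147273, p(49)=173525, p(50)=204226, p(51)=239943, p(52)=281589, p(53)=329931, p(54)=386155, p(55)=451276, p(56)=526823, p(57)=614154, p(58)=715220, p(59)=831820, p(60)=966467, p(61)=1121505, p(62)=1300156, p(63)=1505499, p(64)=1741630, p(65)=2012558, p(66)=2323520, p(67)=2679689, p(68)=3087735, p(69)=3554345, p(70)=4087968, p(71)=4697205, p(72)=5392783, p(73)=6185689, p(74)=7089500, p(75)=8118264, p(76)=9289091, p(77)=10619863, p(78)=12132164, p(79)=13848650, p(80)=15796476, p(81)=18004327, p(82)=20506255, p(83)=23338469, p(84)=26543660, p(85)=30167357, p(86)=34262962, p(87)=38887673, p(88)=44108109, p(89)=49995925, p(90)=56634173, p(91)=64112359, p(92)=72533807, p(93)=82010177, p(94)=92669720, p(95)=104651419, p(96)=118114304, p(97)=133230930, p(98)=150198136, p(99)=169229875, p(100)=190569292, p(101)=214481126, p(102)=241265379, p(103)=271248950, p(104)=304801365, p(105)=342325709, p(106)=384276336, p(107)=431149389, p(108)=483502844, p(109)=541946240, p(110)=607163746.
Final step: p(111) = p(110) + p(109) - p(106) - p(104) + p(99) + p(96) - p(89) - p(85) + p(76) + p(71) - p(60) - p(54) + p(41) + p(34) - p(19) - p(11)
= 607163746 + 541946240 - 384276336 - 304801365 + 169229875 + 118114304 - 49995925 - 30167357 + 9289091 + 4697205 - 966467 - 386155 + 44583 + 12310 - 490 - 56
= 679903203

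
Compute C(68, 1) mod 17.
0

Using Lucas' theorem:
Write n=68 and k=1 in base 17:
n in base 17: [4, 0]
k in base 17: [0, 1]
C(68,1) mod 17 = ∏ C(n_i, k_i) mod 17
Digit binomials (mod 17): C(4,0) = 1; C(0,1) = 0 (k_i > n_i)
Product: 1 × 0 = 0 ≡ 0 (mod 17)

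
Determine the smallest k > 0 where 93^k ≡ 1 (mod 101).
100

101 is prime, so ord(93) divides φ(101) = 100.
Divisors of 100: 1, 2, 4, 5, 10, 20, 25, 50, 100.
Repeated squaring: 93^1 ≡ 93, 93^2 ≡ 64, 93^4 ≡ 56, 93^8 ≡ 5, 93^16 ≡ 25, 93^32 ≡ 19, 93^64 ≡ 58 (mod 101).
Test 93^d mod 101 for each divisor d in increasing order:
93^1 ≡ 93
93^2 ≡ 64
93^4 ≡ 56
93^5 = 93^4·93^1 ≡ 57
93^10 = 93^8·93^2 ≡ 17
93^20 = 93^16·93^4 ≡ 87
93^25 = 93^16·93^8·93^1 ≡ 10
93^50 = 93^32·93^16·93^2 ≡ 100
93^100 = 93^64·93^32·93^4 ≡ 1  ← first divisor giving 1
The order is 100.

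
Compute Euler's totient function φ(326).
162

326 = 2 × 163
φ(n) = n × ∏(1 - 1/p) for each prime p dividing n
φ(326) = 326 × (1 - 1/2) × (1 - 1/163) = 162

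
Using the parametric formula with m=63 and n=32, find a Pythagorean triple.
(2945, 4032, 4993)

Euclid's formula: a = m² - n², b = 2mn, c = m² + n²
m = 63, n = 32
a = 63² - 32² = 3969 - 1024 = 2945
b = 2 × 63 × 32 = 4032
c = 63² + 32² = 3969 + 1024 = 4993
Verification: 2945² + 4032² = 8673025 + 16257024 = 24930049 = 4993² ✓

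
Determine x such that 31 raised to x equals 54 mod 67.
32

Baby-step giant-step with step n = ⌈√67⌉ = 9.
Baby steps 31^j mod 67 (j:value) for j=0..8: 0:1, 1:31, 2:23, 3:43, 4:60, 5:51, 6:40, 7:34, 8:49.
Giant-step multiplier: 31^(-9) ≡ 31^(66-9) = 31^57 ≡ 3 (mod 67).
Giant steps γ_i = 54·3^i mod 67: γ_0=54, γ_1=28, γ_2=17, γ_3=51 (in table at j=5).
x = i·n + j = 3·9 + 5 = 32.
Check: 31^32 ≡ 54 (mod 67).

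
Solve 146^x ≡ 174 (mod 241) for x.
82

Baby-step giant-step with step n = ⌈√241⌉ = 16.
Baby steps 146^j mod 241 (j:value) for j=0..15: 0:1, 1:146, 2:108, 3:103, 4:96, 5:38, 6:5, 7:7, 8:58, 9:33, 10:239, 11:190, 12:25, 13:35, 14:49, 15:165.
Giant-step multiplier: 146^(-16) ≡ 146^(240-16) = 146^224 ≡ 24 (mod 241).
Giant steps γ_i = 174·24^i mod 241: γ_0=174, γ_1=79, γ_2=209, γ_3=196, γ_4=125, γ_5=108 (in table at j=2).
x = i·n + j = 5·16 + 2 = 82.
Check: 146^82 ≡ 174 (mod 241).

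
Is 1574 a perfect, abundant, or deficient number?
deficient

Proper divisors of 1574: sum = 1 + 2 + 787 = 790
Since 790 < 1574, 1574 is deficient.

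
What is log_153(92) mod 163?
107

Baby-step giant-step with step n = ⌈√163⌉ = 13.
Baby steps 153^j mod 163 (j:value) for j=0..12: 0:1, 1:153, 2:100, 3:141, 4:57, 5:82, 6:158, 7:50, 8:152, 9:110, 10:41, 11:79, 12:25.
Giant-step multiplier: 153^(-13) ≡ 153^(162-13) = 153^149 ≡ 148 (mod 163).
Giant steps γ_i = 92·148^i mod 163: γ_0=92, γ_1=87, γ_2=162, γ_3=15, γ_4=101, γ_5=115, γ_6=68, γ_7=121, γ_8=141 (in table at j=3).
x = i·n + j = 8·13 + 3 = 107.
Check: 153^107 ≡ 92 (mod 163).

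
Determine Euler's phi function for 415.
328

415 = 5 × 83
φ(n) = n × ∏(1 - 1/p) for each prime p dividing n
φ(415) = 415 × (1 - 1/5) × (1 - 1/83) = 328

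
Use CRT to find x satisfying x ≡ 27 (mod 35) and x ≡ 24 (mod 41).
762

Using Chinese Remainder Theorem:
M = 35 × 41 = 1435
M1 = 41, M2 = 35
y1 = 41^(-1) mod 35 = 6
y2 = 35^(-1) mod 41 = 34
x = (27×41×6 + 24×35×34) mod 1435 = 762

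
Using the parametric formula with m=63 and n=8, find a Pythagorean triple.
(3905, 1008, 4033)

Euclid's formula: a = m² - n², b = 2mn, c = m² + n²
m = 63, n = 8
a = 63² - 8² = 3969 - 64 = 3905
b = 2 × 63 × 8 = 1008
c = 63² + 8² = 3969 + 64 = 4033
Verification: 3905² + 1008² = 15249025 + 1016064 = 16265089 = 4033² ✓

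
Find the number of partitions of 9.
30

p(n) counts ways to write n as a sum of positive integers (order ignored).
Examples: 9; 8 + 1; 7 + 2; 7 + 1 + 1; 6 + 3; ... (30 total)
p(9) = 30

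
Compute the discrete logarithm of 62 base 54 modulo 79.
42

Baby-step giant-step with step n = ⌈√79⌉ = 9.
Baby steps 54^j mod 79 (j:value) for j=0..8: 0:1, 1:54, 2:72, 3:17, 4:49, 5:39, 6:52, 7:43, 8:31.
Giant-step multiplier: 54^(-9) ≡ 54^(78-9) = 54^69 ≡ 58 (mod 79).
Giant steps γ_i = 62·58^i mod 79: γ_0=62, γ_1=41, γ_2=8, γ_3=69, γ_4=52 (in table at j=6).
x = i·n + j = 4·9 + 6 = 42.
Check: 54^42 ≡ 62 (mod 79).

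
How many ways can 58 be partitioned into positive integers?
715220

p(n) counts ways to write n as a sum of positive integers (order ignored).
Euler's pentagonal recurrence: p(k) = p(k-1) + p(k-2) - p(k-5) - p(k-7) + p(k-12) + p(k-15) - ... (offsets j(3j∓1)/2, signs ++--, p(0)=1, p(<0)=0).
DP table for k = 0..57: p(0)=1, p(1)=1, p(2)=2, p(3)=3, p(4)=5, p(5)=7, p(6)=11, p(7)=15, p(8)=22, p(9)=30, p(10)=42, p(11)=56, p(12)=77, p(13)=101, p(14)=135, p(15)=176, p(16)=231, p(17)=297, p(18)=385, p(19)=490, p(20)=627, p(21)=792, p(22)=1002, p(23)=1255, p(24)=1575, p(25)=1958, p(26)=2436, p(27)=3010, p(28)=3718, p(29)=4565, p(30)=5604, p(31)=6842, p(32)=8349, p(33)=10143, p(34)=12310, p(35)=14883, p(36)=17977, p(37)=21637, p(38)=26015, p(39)=31185, p(40)=37338, p(41)=44583, p(42)=53174, p(43)=63261, p(44)=75175, p(45)=89134, p(46)=105558, p(47)=124754, p(48)=147273, p(49)=173525, p(50)=204226, p(51)=239943, p(52)=281589, p(53)=329931, p(54)=386155, p(55)=451276, p(56)=526823, p(57)=614154.
Final step: p(58) = p(57) + p(56) - p(53) - p(51) + p(46) + p(43) - p(36) - p(32) + p(23) + p(18) - p(7) - p(1)
= 614154 + 526823 - 329931 - 239943 + 105558 + 63261 - 17977 - 8349 + 1255 + 385 - 15 - 1
= 715220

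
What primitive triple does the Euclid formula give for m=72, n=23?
(4655, 3312, 5713)

Euclid's formula: a = m² - n², b = 2mn, c = m² + n²
m = 72, n = 23
a = 72² - 23² = 5184 - 529 = 4655
b = 2 × 72 × 23 = 3312
c = 72² + 23² = 5184 + 529 = 5713
Verification: 4655² + 3312² = 21669025 + 10969344 = 32638369 = 5713² ✓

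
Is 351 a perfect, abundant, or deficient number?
deficient

Proper divisors of 351: sum = 1 + 3 + 9 + 13 + 27 + 39 + 117 = 209
Since 209 < 351, 351 is deficient.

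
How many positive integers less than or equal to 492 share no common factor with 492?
160

492 = 2^2 × 3 × 41
φ(n) = n × ∏(1 - 1/p) for each prime p dividing n
φ(492) = 492 × (1 - 1/2) × (1 - 1/3) × (1 - 1/41) = 160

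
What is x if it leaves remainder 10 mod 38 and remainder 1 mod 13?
352

Using Chinese Remainder Theorem:
M = 38 × 13 = 494
M1 = 13, M2 = 38
y1 = 13^(-1) mod 38 = 3
y2 = 38^(-1) mod 13 = 12
x = (10×13×3 + 1×38×12) mod 494 = 352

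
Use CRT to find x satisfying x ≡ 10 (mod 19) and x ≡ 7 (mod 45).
637

Using Chinese Remainder Theorem:
M = 19 × 45 = 855
M1 = 45, M2 = 19
y1 = 45^(-1) mod 19 = 11
y2 = 19^(-1) mod 45 = 19
x = (10×45×11 + 7×19×19) mod 855 = 637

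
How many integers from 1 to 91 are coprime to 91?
72

91 = 7 × 13
φ(n) = n × ∏(1 - 1/p) for each prime p dividing n
φ(91) = 91 × (1 - 1/7) × (1 - 1/13) = 72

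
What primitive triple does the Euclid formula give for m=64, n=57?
(847, 7296, 7345)

Euclid's formula: a = m² - n², b = 2mn, c = m² + n²
m = 64, n = 57
a = 64² - 57² = 4096 - 3249 = 847
b = 2 × 64 × 57 = 7296
c = 64² + 57² = 4096 + 3249 = 7345
Verification: 847² + 7296² = 717409 + 53231616 = 53949025 = 7345² ✓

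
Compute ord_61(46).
30

61 is prime, so ord(46) divides φ(61) = 60.
Divisors of 60: 1, 2, 3, 4, 5, 6, 10, 12, 15, 20, 30, 60.
Repeated squaring: 46^1 ≡ 46, 46^2 ≡ 42, 46^4 ≡ 56, 46^8 ≡ 25, 46^16 ≡ 15, 46^32 ≡ 42 (mod 61).
Test 46^d mod 61 for each divisor d in increasing order:
46^1 ≡ 46
46^2 ≡ 42
46^3 = 46^2·46^1 ≡ 41
46^4 ≡ 56
46^5 = 46^4·46^1 ≡ 14
46^6 = 46^4·46^2 ≡ 34
46^10 = 46^8·46^2 ≡ 13
46^12 = 46^8·46^4 ≡ 58
46^15 = 46^8·46^4·46^2·46^1 ≡ 60
46^20 = 46^16·46^4 ≡ 47
46^30 = 46^16·46^8·46^4·46^2 ≡ 1  ← first divisor giving 1
The order is 30.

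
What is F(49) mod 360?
289

Matrix identity: Q^n = [[F_(n+1), F_n], [F_n, F_(n-1)]] with Q = [[1,1],[1,0]].
n = 49 = 110001₂. Square-and-multiply, entries mod 360:
Q^1 = [[1,1],[1,0]]
Q^3 = (Q^1)²·Q = [[3,2],[2,1]]
Q^6 = (Q^3)² = [[13,8],[8,5]]
Q^12 = (Q^6)² = [[233,144],[144,89]]
Q^24 = (Q^12)² = [[145,288],[288,217]]
Q^49 = (Q^24)²·Q = [[145,289],[289,216]]
F_49 mod 360 = Q^49[0][1] = 289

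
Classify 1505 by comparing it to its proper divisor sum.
deficient

Proper divisors of 1505: sum = 1 + 5 + 7 + 35 + 43 + 215 + 301 = 607
Since 607 < 1505, 1505 is deficient.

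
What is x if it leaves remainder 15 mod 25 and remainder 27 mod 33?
390

Using Chinese Remainder Theorem:
M = 25 × 33 = 825
M1 = 33, M2 = 25
y1 = 33^(-1) mod 25 = 22
y2 = 25^(-1) mod 33 = 4
x = (15×33×22 + 27×25×4) mod 825 = 390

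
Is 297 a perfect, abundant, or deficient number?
deficient

Proper divisors of 297: sum = 1 + 3 + 9 + 11 + 27 + 33 + 99 = 183
Since 183 < 297, 297 is deficient.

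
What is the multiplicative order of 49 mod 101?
50

101 is prime, so ord(49) divides φ(101) = 100.
Divisors of 100: 1, 2, 4, 5, 10, 20, 25, 50, 100.
Repeated squaring: 49^1 ≡ 49, 49^2 ≡ 78, 49^4 ≡ 24, 49^8 ≡ 71, 49^16 ≡ 92, 49^32 ≡ 81, 49^64 ≡ 97 (mod 101).
Test 49^d mod 101 for each divisor d in increasing order:
49^1 ≡ 49
49^2 ≡ 78
49^4 ≡ 24
49^5 = 49^4·49^1 ≡ 65
49^10 = 49^8·49^2 ≡ 84
49^20 = 49^16·49^4 ≡ 87
49^25 = 49^16·49^8·49^1 ≡ 100
49^50 = 49^32·49^16·49^2 ≡ 1  ← first divisor giving 1
The order is 50.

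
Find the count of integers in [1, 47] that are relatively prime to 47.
46

47 = 47
φ(n) = n × ∏(1 - 1/p) for each prime p dividing n
φ(47) = 47 × (1 - 1/47) = 46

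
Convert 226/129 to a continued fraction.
[1; 1, 3, 32]

Euclidean algorithm steps:
226 = 1 × 129 + 97
129 = 1 × 97 + 32
97 = 3 × 32 + 1
32 = 32 × 1 + 0
Continued fraction: [1; 1, 3, 32]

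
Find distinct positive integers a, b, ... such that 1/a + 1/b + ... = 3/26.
1/9 + 1/234

Greedy algorithm:
3/26: ceiling(26/3) = 9, use 1/9
1/234: ceiling(234/1) = 234, use 1/234
Result: 3/26 = 1/9 + 1/234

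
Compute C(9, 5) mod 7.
0

Using Lucas' theorem:
Write n=9 and k=5 in base 7:
n in base 7: [1, 2]
k in base 7: [0, 5]
C(9,5) mod 7 = ∏ C(n_i, k_i) mod 7
Digit binomials (mod 7): C(1,0) = 1; C(2,5) = 0 (k_i > n_i)
Product: 1 × 0 = 0 ≡ 0 (mod 7)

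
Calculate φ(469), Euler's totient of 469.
396

469 = 7 × 67
φ(n) = n × ∏(1 - 1/p) for each prime p dividing n
φ(469) = 469 × (1 - 1/7) × (1 - 1/67) = 396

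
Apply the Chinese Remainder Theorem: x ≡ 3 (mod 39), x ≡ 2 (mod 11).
354

Using Chinese Remainder Theorem:
M = 39 × 11 = 429
M1 = 11, M2 = 39
y1 = 11^(-1) mod 39 = 32
y2 = 39^(-1) mod 11 = 2
x = (3×11×32 + 2×39×2) mod 429 = 354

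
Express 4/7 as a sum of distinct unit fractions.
1/2 + 1/14

Greedy algorithm:
4/7: ceiling(7/4) = 2, use 1/2
1/14: ceiling(14/1) = 14, use 1/14
Result: 4/7 = 1/2 + 1/14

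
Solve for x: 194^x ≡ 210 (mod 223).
198

Baby-step giant-step with step n = ⌈√223⌉ = 15.
Baby steps 194^j mod 223 (j:value) for j=0..14: 0:1, 1:194, 2:172, 3:141, 4:148, 5:168, 6:34, 7:129, 8:50, 9:111, 10:126, 11:137, 12:41, 13:149, 14:139.
Giant-step multiplier: 194^(-15) ≡ 194^(222-15) = 194^207 ≡ 118 (mod 223).
Giant steps γ_i = 210·118^i mod 223: γ_0=210, γ_1=27, γ_2=64, γ_3=193, γ_4=28, γ_5=182, γ_6=68, γ_7=219, γ_8=197, γ_9=54, γ_10=128, γ_11=163, γ_12=56, γ_13=141 (in table at j=3).
x = i·n + j = 13·15 + 3 = 198.
Check: 194^198 ≡ 210 (mod 223).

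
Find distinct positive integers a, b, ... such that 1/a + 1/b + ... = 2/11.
1/6 + 1/66

Greedy algorithm:
2/11: ceiling(11/2) = 6, use 1/6
1/66: ceiling(66/1) = 66, use 1/66
Result: 2/11 = 1/6 + 1/66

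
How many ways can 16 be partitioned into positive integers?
231

p(n) counts ways to write n as a sum of positive integers (order ignored).
Euler's pentagonal recurrence: p(k) = p(k-1) + p(k-2) - p(k-5) - p(k-7) + p(k-12) + p(k-15) - ... (offsets j(3j∓1)/2, signs ++--, p(0)=1, p(<0)=0).
DP table for k = 0..15: p(0)=1, p(1)=1, p(2)=2, p(3)=3, p(4)=5, p(5)=7, p(6)=11, p(7)=15, p(8)=22, p(9)=30, p(10)=42, p(11)=56, p(12)=77, p(13)=101, p(14)=135, p(15)=176.
Final step: p(16) = p(15) + p(14) - p(11) - p(9) + p(4) + p(1)
= 176 + 135 - 56 - 30 + 5 + 1
= 231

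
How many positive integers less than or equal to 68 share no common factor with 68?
32

68 = 2^2 × 17
φ(n) = n × ∏(1 - 1/p) for each prime p dividing n
φ(68) = 68 × (1 - 1/2) × (1 - 1/17) = 32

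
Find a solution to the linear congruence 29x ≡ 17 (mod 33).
x ≡ 4 (mod 33)

gcd(29, 33) = 1, which divides 17, so solutions exist.
Find 29^(-1) mod 33 by the extended Euclidean algorithm:
33 = 1 × 29 + 4  ⟹  4 = (1)·33 + (-1)·29
29 = 7 × 4 + 1  ⟹  1 = (-7)·33 + (8)·29
So (8)·29 ≡ 1 (mod 33), i.e. 29^(-1) ≡ 8 (mod 33).
x ≡ 8 × 17 = 136 ≡ 4 (mod 33).
Check: 29 × 4 = 116 ≡ 17 (mod 33).
Unique solution: x ≡ 4 (mod 33)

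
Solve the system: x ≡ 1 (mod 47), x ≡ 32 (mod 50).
1082

Using Chinese Remainder Theorem:
M = 47 × 50 = 2350
M1 = 50, M2 = 47
y1 = 50^(-1) mod 47 = 16
y2 = 47^(-1) mod 50 = 33
x = (1×50×16 + 32×47×33) mod 2350 = 1082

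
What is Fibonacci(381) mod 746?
360

Matrix identity: Q^n = [[F_(n+1), F_n], [F_n, F_(n-1)]] with Q = [[1,1],[1,0]].
n = 381 = 101111101₂. Square-and-multiply, entries mod 746:
Q^1 = [[1,1],[1,0]]
Q^2 = (Q^1)² = [[2,1],[1,1]]
Q^5 = (Q^2)²·Q = [[8,5],[5,3]]
Q^11 = (Q^5)²·Q = [[144,89],[89,55]]
Q^23 = (Q^11)²·Q = [[116,309],[309,553]]
Q^47 = (Q^23)²·Q = [[100,21],[21,79]]
Q^95 = (Q^47)²·Q = [[26,743],[743,29]]
Q^190 = (Q^95)² = [[685,581],[581,104]]
Q^381 = (Q^190)²·Q = [[725,360],[360,365]]
F_381 mod 746 = Q^381[0][1] = 360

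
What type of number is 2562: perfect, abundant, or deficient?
abundant

Proper divisors of 2562: sum = 1 + 2 + 3 + 6 + 7 + 14 + 21 + 42 + 61 + 122 + 183 + 366 + 427 + 854 + 1281 = 3390
Since 3390 > 2562, 2562 is abundant.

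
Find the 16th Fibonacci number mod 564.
423

Matrix identity: Q^n = [[F_(n+1), F_n], [F_n, F_(n-1)]] with Q = [[1,1],[1,0]].
n = 16 = 10000₂. Square-and-multiply, entries mod 564:
Q^1 = [[1,1],[1,0]]
Q^2 = (Q^1)² = [[2,1],[1,1]]
Q^4 = (Q^2)² = [[5,3],[3,2]]
Q^8 = (Q^4)² = [[34,21],[21,13]]
Q^16 = (Q^8)² = [[469,423],[423,46]]
F_16 mod 564 = Q^16[0][1] = 423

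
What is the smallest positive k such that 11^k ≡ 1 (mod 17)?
16

17 is prime, so ord(11) divides φ(17) = 16.
Divisors of 16: 1, 2, 4, 8, 16.
Repeated squaring: 11^1 ≡ 11, 11^2 ≡ 2, 11^4 ≡ 4, 11^8 ≡ 16, 11^16 ≡ 1 (mod 17).
Test 11^d mod 17 for each divisor d in increasing order:
11^1 ≡ 11
11^2 ≡ 2
11^4 ≡ 4
11^8 ≡ 16
11^16 ≡ 1  ← first divisor giving 1
The order is 16.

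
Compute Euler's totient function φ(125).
100

125 = 5^3
φ(n) = n × ∏(1 - 1/p) for each prime p dividing n
φ(125) = 125 × (1 - 1/5) = 100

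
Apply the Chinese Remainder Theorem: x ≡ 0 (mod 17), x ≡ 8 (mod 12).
68

Using Chinese Remainder Theorem:
M = 17 × 12 = 204
M1 = 12, M2 = 17
y1 = 12^(-1) mod 17 = 10
y2 = 17^(-1) mod 12 = 5
x = (0×12×10 + 8×17×5) mod 204 = 68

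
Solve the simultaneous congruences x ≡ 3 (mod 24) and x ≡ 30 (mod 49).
1059

Using Chinese Remainder Theorem:
M = 24 × 49 = 1176
M1 = 49, M2 = 24
y1 = 49^(-1) mod 24 = 1
y2 = 24^(-1) mod 49 = 47
x = (3×49×1 + 30×24×47) mod 1176 = 1059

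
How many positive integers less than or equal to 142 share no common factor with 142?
70

142 = 2 × 71
φ(n) = n × ∏(1 - 1/p) for each prime p dividing n
φ(142) = 142 × (1 - 1/2) × (1 - 1/71) = 70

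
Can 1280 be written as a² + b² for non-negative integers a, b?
16² + 32² (a=16, b=32)

Factorization: 1280 = 2^8 × 5
By Fermat: n is sum of two squares iff every prime p ≡ 3 (mod 4) appears to even power.
All primes ≡ 3 (mod 4) appear to even power.
Search a = 0, 1, 2, … for 1280 - a² a perfect square: first hit at a = 16: 1280 - 256 = 1024 = 32².
1280 = 16² + 32² = 256 + 1024 ✓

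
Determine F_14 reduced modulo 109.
50

Matrix identity: Q^n = [[F_(n+1), F_n], [F_n, F_(n-1)]] with Q = [[1,1],[1,0]].
n = 14 = 1110₂. Square-and-multiply, entries mod 109:
Q^1 = [[1,1],[1,0]]
Q^3 = (Q^1)²·Q = [[3,2],[2,1]]
Q^7 = (Q^3)²·Q = [[21,13],[13,8]]
Q^14 = (Q^7)² = [[65,50],[50,15]]
F_14 mod 109 = Q^14[0][1] = 50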